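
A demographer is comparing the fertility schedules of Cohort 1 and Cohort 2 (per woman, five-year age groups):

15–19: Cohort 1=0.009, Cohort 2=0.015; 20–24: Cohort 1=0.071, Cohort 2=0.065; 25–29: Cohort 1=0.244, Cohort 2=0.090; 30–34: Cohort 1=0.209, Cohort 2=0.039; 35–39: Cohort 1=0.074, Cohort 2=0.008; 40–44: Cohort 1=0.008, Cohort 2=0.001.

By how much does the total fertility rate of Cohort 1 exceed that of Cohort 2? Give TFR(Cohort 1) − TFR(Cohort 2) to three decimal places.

1.985

Cohort 1:
  Sum of ASFRs = 0.009 + 0.071 + 0.244 + 0.209 + 0.074 + 0.008 = 0.615
  TFR = 5 × 0.615 = 3.075
Cohort 2:
  Sum of ASFRs = 0.015 + 0.065 + 0.090 + 0.039 + 0.008 + 0.001 = 0.218
  TFR = 5 × 0.218 = 1.09
Difference = 3.075 − 1.09 = 1.985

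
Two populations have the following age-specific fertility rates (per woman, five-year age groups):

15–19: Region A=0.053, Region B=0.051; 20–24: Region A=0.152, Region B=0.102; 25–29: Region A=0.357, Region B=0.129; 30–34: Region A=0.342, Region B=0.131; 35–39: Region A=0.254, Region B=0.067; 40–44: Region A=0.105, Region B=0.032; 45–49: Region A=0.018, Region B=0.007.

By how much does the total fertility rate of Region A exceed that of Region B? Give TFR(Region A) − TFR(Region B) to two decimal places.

3.81

Region A:
  Sum of ASFRs = 0.053 + 0.152 + 0.357 + 0.342 + 0.254 + 0.105 + 0.018 = 1.281
  TFR = 5 × 1.281 = 6.405
Region B:
  Sum of ASFRs = 0.051 + 0.102 + 0.129 + 0.131 + 0.067 + 0.032 + 0.007 = 0.519
  TFR = 5 × 0.519 = 2.595
Difference = 6.405 − 2.595 = 3.81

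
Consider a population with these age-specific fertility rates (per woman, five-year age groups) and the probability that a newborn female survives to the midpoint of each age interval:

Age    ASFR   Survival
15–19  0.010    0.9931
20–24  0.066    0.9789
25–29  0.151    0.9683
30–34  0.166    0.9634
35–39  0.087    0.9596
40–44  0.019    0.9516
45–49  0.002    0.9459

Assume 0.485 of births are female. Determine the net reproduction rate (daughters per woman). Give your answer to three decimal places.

1.174

Proportion female at birth = 0.485.
Survival-weighted fertility by age (5·fₓ·Sₓ):
  15–19: 5 × 0.010 × 0.9931 = 0.04966
  20–24: 5 × 0.066 × 0.9789 = 0.32304
  25–29: 5 × 0.151 × 0.9683 = 0.73107
  30–34: 5 × 0.166 × 0.9634 = 0.79962
  35–39: 5 × 0.087 × 0.9596 = 0.41743
  40–44: 5 × 0.019 × 0.9516 = 0.09040
  45–49: 5 × 0.002 × 0.9459 = 0.00946
Sum = 2.42068
NRR = 0.485 × 2.42068 = 1.17403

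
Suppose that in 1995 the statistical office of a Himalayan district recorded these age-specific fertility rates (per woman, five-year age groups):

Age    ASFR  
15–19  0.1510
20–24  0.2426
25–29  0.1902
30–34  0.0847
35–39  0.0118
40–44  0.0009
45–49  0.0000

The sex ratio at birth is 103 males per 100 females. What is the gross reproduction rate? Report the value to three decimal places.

Proportion female at birth = 100 / (100 + 103) = 0.49261.
Sum of ASFRs = 0.1510 + 0.2426 + 0.1902 + 0.0847 + 0.0118 + 0.0009 + 0.0000 = 0.6812
TFR = 5 × 0.6812 = 3.406
GRR = 0.49261 × 3.406 = 1.67783

1.678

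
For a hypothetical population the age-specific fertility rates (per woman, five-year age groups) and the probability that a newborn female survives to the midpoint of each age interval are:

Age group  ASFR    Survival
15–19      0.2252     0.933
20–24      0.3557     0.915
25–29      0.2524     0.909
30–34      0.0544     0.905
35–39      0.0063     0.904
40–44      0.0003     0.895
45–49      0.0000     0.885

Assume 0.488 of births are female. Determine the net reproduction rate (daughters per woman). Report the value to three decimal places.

2.001

Proportion female at birth = 0.488.
Weighting each age-specific rate by interval width and survival:
  15–19: 5 × 0.2252 × 0.933 = 1.05056
  20–24: 5 × 0.3557 × 0.915 = 1.62733
  25–29: 5 × 0.2524 × 0.909 = 1.14716
  30–34: 5 × 0.0544 × 0.905 = 0.24616
  35–39: 5 × 0.0063 × 0.904 = 0.02848
  40–44: 5 × 0.0003 × 0.895 = 0.00134
  45–49: 5 × 0.0000 × 0.885 = 0.00000
Sum = 4.10103
NRR = 0.488 × 4.10103 = 2.00130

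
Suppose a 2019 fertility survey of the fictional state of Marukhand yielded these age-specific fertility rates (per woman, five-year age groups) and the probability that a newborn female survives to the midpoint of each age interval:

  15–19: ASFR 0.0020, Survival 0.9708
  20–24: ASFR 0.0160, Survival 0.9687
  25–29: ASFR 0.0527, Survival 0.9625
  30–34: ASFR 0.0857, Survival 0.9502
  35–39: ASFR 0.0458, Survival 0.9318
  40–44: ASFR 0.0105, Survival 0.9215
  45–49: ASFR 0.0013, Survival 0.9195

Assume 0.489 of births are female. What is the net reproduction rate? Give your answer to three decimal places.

0.497

Proportion female at birth = 0.489.
Weighting each age-specific rate by interval width and survival:
  15–19: 5 × 0.0020 × 0.9708 = 0.00971
  20–24: 5 × 0.0160 × 0.9687 = 0.07750
  25–29: 5 × 0.0527 × 0.9625 = 0.25362
  30–34: 5 × 0.0857 × 0.9502 = 0.40716
  35–39: 5 × 0.0458 × 0.9318 = 0.21338
  40–44: 5 × 0.0105 × 0.9215 = 0.04838
  45–49: 5 × 0.0013 × 0.9195 = 0.00598
Sum = 1.01573
NRR = 0.489 × 1.01573 = 0.49669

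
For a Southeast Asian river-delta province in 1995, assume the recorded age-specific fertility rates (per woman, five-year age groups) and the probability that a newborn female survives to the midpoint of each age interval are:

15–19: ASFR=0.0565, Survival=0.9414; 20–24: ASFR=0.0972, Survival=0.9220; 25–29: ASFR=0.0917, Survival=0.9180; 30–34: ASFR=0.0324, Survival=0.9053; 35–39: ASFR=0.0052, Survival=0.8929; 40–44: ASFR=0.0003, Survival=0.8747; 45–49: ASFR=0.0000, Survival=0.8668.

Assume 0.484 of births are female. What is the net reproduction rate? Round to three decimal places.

Proportion female at birth = 0.484.
Survival-weighted fertility by age (5·fₓ·Sₓ):
  15–19: 5 × 0.0565 × 0.9414 = 0.26595
  20–24: 5 × 0.0972 × 0.9220 = 0.44809
  25–29: 5 × 0.0917 × 0.9180 = 0.42090
  30–34: 5 × 0.0324 × 0.9053 = 0.14666
  35–39: 5 × 0.0052 × 0.8929 = 0.02322
  40–44: 5 × 0.0003 × 0.8747 = 0.00131
  45–49: 5 × 0.0000 × 0.8668 = 0.00000
Sum = 1.30613
NRR = 0.484 × 1.30613 = 0.63217
NRR < 1, so the cohort does not fully replace itself.

0.632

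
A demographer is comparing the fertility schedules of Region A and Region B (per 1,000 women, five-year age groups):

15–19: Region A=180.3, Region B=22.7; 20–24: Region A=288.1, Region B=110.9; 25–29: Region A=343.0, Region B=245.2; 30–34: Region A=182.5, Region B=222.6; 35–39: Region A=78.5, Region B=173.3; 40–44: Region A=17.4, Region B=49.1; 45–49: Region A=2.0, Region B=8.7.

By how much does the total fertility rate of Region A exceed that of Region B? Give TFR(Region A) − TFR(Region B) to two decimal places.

Region A:
  Sum of ASFRs = 180.3 + 288.1 + 343.0 + 182.5 + 78.5 + 17.4 + 2.0 = 1091.8
  TFR = 5 × 1091.8 / 1000 = 5.459
Region B:
  Sum of ASFRs = 22.7 + 110.9 + 245.2 + 222.6 + 173.3 + 49.1 + 8.7 = 832.5
  TFR = 5 × 832.5 / 1000 = 4.1625
Difference = 5.459 − 4.1625 = 1.2965

1.30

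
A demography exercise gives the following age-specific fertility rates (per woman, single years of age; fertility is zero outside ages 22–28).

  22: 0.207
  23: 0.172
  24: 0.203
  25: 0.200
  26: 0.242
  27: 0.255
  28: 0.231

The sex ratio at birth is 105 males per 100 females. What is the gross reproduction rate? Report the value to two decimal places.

0.74

Proportion female at birth = 100 / (100 + 105) = 0.48780.
Sum of ASFRs = 0.207 + 0.172 + 0.203 + 0.200 + 0.242 + 0.255 + 0.231 = 1.510
TFR = 1.51
GRR = 0.48780 × 1.51 = 0.73658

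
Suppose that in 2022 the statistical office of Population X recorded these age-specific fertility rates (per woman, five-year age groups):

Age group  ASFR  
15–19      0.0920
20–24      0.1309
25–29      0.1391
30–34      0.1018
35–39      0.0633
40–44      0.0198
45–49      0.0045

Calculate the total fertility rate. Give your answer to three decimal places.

Sum of ASFRs = 0.0920 + 0.1309 + 0.1391 + 0.1018 + 0.0633 + 0.0198 + 0.0045 = 0.5514
TFR = 5 × 0.5514 = 2.757

2.757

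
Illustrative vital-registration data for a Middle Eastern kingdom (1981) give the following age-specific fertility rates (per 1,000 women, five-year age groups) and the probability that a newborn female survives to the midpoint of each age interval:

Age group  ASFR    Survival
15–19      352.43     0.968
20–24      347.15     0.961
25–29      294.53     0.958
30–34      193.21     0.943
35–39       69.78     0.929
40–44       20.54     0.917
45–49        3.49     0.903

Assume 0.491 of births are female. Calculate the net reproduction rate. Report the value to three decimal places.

Proportion female at birth = 0.491.
Survival-weighted fertility by age (5·fₓ·Sₓ):
  15–19: 5 × 352.43/1000 × 0.968 = 1.70576
  20–24: 5 × 347.15/1000 × 0.961 = 1.66806
  25–29: 5 × 294.53/1000 × 0.958 = 1.41080
  30–34: 5 × 193.21/1000 × 0.943 = 0.91099
  35–39: 5 × 69.78/1000 × 0.929 = 0.32413
  40–44: 5 × 20.54/1000 × 0.917 = 0.09418
  45–49: 5 × 3.49/1000 × 0.903 = 0.01576
Sum = 6.12968
NRR = 0.491 × 6.12968 = 3.00967
NRR > 1, so each generation more than replaces itself.

3.010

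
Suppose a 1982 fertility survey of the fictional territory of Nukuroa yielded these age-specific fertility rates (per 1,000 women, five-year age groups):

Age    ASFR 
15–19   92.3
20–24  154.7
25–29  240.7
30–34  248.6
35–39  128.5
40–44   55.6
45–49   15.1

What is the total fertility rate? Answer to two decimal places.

Sum of ASFRs = 92.3 + 154.7 + 240.7 + 248.6 + 128.5 + 55.6 + 15.1 = 935.5
TFR = 5 × 935.5 / 1000 = 4.6775

4.68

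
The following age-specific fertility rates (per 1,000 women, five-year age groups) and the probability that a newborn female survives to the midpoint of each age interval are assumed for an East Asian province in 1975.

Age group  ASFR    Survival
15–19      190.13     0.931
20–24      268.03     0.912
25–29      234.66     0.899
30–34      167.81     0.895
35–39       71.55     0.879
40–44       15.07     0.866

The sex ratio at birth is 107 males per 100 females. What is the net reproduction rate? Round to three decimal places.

2.074

Proportion female at birth = 100 / (100 + 107) = 0.48309.
Per-age-group product (5 × ASFR × survival probability):
  15–19: 5 × 190.13/1000 × 0.931 = 0.88506
  20–24: 5 × 268.03/1000 × 0.912 = 1.22222
  25–29: 5 × 234.66/1000 × 0.899 = 1.05480
  30–34: 5 × 167.81/1000 × 0.895 = 0.75095
  35–39: 5 × 71.55/1000 × 0.879 = 0.31446
  40–44: 5 × 15.07/1000 × 0.866 = 0.06525
Sum = 4.29274
NRR = 0.48309 × 4.29274 = 2.07378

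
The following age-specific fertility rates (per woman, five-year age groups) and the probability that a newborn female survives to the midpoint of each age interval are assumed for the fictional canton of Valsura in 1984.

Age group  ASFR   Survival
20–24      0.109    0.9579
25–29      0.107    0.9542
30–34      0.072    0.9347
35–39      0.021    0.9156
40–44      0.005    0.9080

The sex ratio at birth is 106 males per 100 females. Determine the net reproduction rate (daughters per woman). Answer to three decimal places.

0.722

Proportion female at birth = 100 / (100 + 106) = 0.48544.
Per-age-group product (5 × ASFR × survival probability):
  20–24: 5 × 0.109 × 0.9579 = 0.52206
  25–29: 5 × 0.107 × 0.9542 = 0.51050
  30–34: 5 × 0.072 × 0.9347 = 0.33649
  35–39: 5 × 0.021 × 0.9156 = 0.09614
  40–44: 5 × 0.005 × 0.9080 = 0.02270
Sum = 1.48789
NRR = 0.48544 × 1.48789 = 0.72228
NRR < 1, so the cohort does not fully replace itself.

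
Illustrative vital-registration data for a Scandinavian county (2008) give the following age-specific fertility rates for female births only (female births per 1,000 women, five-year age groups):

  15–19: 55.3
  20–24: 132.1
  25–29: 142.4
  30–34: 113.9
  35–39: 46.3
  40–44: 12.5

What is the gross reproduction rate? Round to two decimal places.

2.51

Sum of female ASFRs = 55.3 + 132.1 + 142.4 + 113.9 + 46.3 + 12.5 = 502.5
GRR = 5 × 502.5 / 1000 = 2.5125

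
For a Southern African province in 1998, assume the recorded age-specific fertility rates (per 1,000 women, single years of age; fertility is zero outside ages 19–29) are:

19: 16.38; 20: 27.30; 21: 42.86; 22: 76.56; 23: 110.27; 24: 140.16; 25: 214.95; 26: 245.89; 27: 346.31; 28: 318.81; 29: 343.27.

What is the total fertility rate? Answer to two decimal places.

1.88

Sum of ASFRs = 16.38 + 27.30 + 42.86 + 76.56 + 110.27 + 140.16 + 214.95 + 245.89 + 346.31 + 318.81 + 343.27 = 1882.76
TFR = 1882.76 / 1000 = 1.88276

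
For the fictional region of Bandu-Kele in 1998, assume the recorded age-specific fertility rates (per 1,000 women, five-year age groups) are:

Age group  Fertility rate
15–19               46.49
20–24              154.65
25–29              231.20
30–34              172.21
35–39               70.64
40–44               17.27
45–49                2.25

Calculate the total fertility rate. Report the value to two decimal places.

3.47

Sum of ASFRs = 46.49 + 154.65 + 231.20 + 172.21 + 70.64 + 17.27 + 2.25 = 694.71
TFR = 5 × 694.71 / 1000 = 3.47355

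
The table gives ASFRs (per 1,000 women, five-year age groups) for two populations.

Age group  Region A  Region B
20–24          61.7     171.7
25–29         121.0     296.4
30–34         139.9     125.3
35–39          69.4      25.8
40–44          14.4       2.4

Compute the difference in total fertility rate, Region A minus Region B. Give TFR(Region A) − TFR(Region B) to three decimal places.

Region A:
  Sum of ASFRs = 61.7 + 121.0 + 139.9 + 69.4 + 14.4 = 406.4
  TFR = 5 × 406.4 / 1000 = 2.032
Region B:
  Sum of ASFRs = 171.7 + 296.4 + 125.3 + 25.8 + 2.4 = 621.6
  TFR = 5 × 621.6 / 1000 = 3.108
Difference = 2.032 − 3.108 = -1.076

-1.076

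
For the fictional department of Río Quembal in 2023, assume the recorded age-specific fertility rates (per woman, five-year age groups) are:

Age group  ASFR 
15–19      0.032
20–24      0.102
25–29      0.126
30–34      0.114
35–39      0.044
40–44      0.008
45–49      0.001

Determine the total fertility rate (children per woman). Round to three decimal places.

2.135

Sum of ASFRs = 0.032 + 0.102 + 0.126 + 0.114 + 0.044 + 0.008 + 0.001 = 0.427
TFR = 5 × 0.427 = 2.135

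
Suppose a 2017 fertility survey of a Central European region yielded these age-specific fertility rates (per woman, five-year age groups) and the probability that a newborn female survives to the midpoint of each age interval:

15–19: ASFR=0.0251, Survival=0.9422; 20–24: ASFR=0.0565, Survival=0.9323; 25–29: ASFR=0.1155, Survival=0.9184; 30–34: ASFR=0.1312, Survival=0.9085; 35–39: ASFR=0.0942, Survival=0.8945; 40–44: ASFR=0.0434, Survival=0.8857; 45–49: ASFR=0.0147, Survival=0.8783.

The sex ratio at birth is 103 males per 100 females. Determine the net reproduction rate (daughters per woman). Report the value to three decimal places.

1.077

Proportion female at birth = 100 / (100 + 103) = 0.49261.
Per-age-group product (5 × ASFR × survival probability):
  15–19: 5 × 0.0251 × 0.9422 = 0.11825
  20–24: 5 × 0.0565 × 0.9323 = 0.26337
  25–29: 5 × 0.1155 × 0.9184 = 0.53038
  30–34: 5 × 0.1312 × 0.9085 = 0.59598
  35–39: 5 × 0.0942 × 0.8945 = 0.42131
  40–44: 5 × 0.0434 × 0.8857 = 0.19220
  45–49: 5 × 0.0147 × 0.8783 = 0.06456
Sum = 2.18605
NRR = 0.49261 × 2.18605 = 1.07687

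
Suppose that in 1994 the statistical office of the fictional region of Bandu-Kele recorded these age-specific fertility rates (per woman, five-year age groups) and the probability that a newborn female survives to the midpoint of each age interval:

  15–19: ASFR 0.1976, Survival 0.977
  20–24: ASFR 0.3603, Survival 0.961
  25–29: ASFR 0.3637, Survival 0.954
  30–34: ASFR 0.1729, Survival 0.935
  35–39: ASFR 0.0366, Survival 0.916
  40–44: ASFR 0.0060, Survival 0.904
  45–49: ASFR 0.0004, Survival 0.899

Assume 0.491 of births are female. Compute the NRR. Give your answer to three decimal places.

2.669

Proportion female at birth = 0.491.
Weighting each age-specific rate by interval width and survival:
  15–19: 5 × 0.1976 × 0.977 = 0.96528
  20–24: 5 × 0.3603 × 0.961 = 1.73124
  25–29: 5 × 0.3637 × 0.954 = 1.73485
  30–34: 5 × 0.1729 × 0.935 = 0.80831
  35–39: 5 × 0.0366 × 0.916 = 0.16763
  40–44: 5 × 0.0060 × 0.904 = 0.02712
  45–49: 5 × 0.0004 × 0.899 = 0.00180
Sum = 5.43623
NRR = 0.491 × 5.43623 = 2.66919
With NRR above 1 the population is above replacement fertility.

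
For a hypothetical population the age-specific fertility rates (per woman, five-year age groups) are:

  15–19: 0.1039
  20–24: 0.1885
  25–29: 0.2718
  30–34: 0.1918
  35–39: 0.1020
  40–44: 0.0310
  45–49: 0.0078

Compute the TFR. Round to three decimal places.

Sum of ASFRs = 0.1039 + 0.1885 + 0.2718 + 0.1918 + 0.1020 + 0.0310 + 0.0078 = 0.8968
TFR = 5 × 0.8968 = 4.484

4.484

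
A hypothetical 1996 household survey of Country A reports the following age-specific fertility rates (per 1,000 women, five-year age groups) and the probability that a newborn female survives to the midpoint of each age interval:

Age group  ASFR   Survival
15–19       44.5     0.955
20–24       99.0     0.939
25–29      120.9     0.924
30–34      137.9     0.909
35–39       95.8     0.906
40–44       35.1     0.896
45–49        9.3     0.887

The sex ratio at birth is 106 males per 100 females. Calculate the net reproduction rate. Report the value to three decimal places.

Proportion female at birth = 100 / (100 + 106) = 0.48544.
Survival-weighted fertility by age (5·fₓ·Sₓ):
  15–19: 5 × 44.5/1000 × 0.955 = 0.21249
  20–24: 5 × 99.0/1000 × 0.939 = 0.46481
  25–29: 5 × 120.9/1000 × 0.924 = 0.55856
  30–34: 5 × 137.9/1000 × 0.909 = 0.62676
  35–39: 5 × 95.8/1000 × 0.906 = 0.43397
  40–44: 5 × 35.1/1000 × 0.896 = 0.15725
  45–49: 5 × 9.3/1000 × 0.887 = 0.04125
Sum = 2.49509
NRR = 0.48544 × 2.49509 = 1.21122

1.211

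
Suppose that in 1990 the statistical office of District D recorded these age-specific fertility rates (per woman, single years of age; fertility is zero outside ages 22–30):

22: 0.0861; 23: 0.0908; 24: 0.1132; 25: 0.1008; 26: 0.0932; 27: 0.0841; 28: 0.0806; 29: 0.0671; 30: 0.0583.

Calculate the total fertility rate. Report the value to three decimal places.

Sum of ASFRs = 0.0861 + 0.0908 + 0.1132 + 0.1008 + 0.0932 + 0.0841 + 0.0806 + 0.0671 + 0.0583 = 0.7742
TFR = 0.7742

0.774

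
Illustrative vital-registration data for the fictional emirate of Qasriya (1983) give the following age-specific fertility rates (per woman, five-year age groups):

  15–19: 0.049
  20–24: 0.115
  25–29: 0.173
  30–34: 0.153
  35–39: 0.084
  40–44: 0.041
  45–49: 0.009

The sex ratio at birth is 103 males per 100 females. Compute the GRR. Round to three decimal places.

Proportion female at birth = 100 / (100 + 103) = 0.49261.
Sum of ASFRs = 0.049 + 0.115 + 0.173 + 0.153 + 0.084 + 0.041 + 0.009 = 0.624
TFR = 5 × 0.624 = 3.12
GRR = 0.49261 × 3.12 = 1.53694

1.537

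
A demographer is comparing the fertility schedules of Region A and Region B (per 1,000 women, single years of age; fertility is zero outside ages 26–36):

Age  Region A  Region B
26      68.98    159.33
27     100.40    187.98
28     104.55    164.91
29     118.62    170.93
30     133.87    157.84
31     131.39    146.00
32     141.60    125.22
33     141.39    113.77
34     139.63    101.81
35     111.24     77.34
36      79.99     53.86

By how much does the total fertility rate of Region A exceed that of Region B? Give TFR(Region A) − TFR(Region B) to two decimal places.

-0.19

Region A:
  Sum of ASFRs = 68.98 + 100.40 + 104.55 + 118.62 + 133.87 + 131.39 + 141.60 + 141.39 + 139.63 + 111.24 + 79.99 = 1271.66
  TFR = 1271.66 / 1000 = 1.27166
Region B:
  Sum of ASFRs = 159.33 + 187.98 + 164.91 + 170.93 + 157.84 + 146.00 + 125.22 + 113.77 + 101.81 + 77.34 + 53.86 = 1458.99
  TFR = 1458.99 / 1000 = 1.45899
Difference = 1.27166 − 1.45899 = -0.18733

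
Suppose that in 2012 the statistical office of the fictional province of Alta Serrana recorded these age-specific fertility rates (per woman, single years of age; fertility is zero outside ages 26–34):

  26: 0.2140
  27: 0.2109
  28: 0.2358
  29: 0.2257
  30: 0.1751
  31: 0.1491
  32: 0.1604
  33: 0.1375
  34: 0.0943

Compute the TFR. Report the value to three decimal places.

1.603

Sum of ASFRs = 0.2140 + 0.2109 + 0.2358 + 0.2257 + 0.1751 + 0.1491 + 0.1604 + 0.1375 + 0.0943 = 1.6028
TFR = 1.6028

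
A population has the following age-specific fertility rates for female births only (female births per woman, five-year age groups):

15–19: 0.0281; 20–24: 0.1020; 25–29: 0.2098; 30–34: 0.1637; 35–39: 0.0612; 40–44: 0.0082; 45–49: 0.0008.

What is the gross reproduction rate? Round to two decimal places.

Sum of female ASFRs = 0.0281 + 0.1020 + 0.2098 + 0.1637 + 0.0612 + 0.0082 + 0.0008 = 0.5738
GRR = 5 × 0.5738 = 2.869

2.87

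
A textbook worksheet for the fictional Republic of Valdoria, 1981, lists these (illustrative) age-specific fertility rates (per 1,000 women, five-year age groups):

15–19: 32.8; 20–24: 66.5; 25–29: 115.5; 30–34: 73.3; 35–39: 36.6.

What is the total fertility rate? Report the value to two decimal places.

Sum of ASFRs = 32.8 + 66.5 + 115.5 + 73.3 + 36.6 = 324.7
TFR = 5 × 324.7 / 1000 = 1.6235

1.62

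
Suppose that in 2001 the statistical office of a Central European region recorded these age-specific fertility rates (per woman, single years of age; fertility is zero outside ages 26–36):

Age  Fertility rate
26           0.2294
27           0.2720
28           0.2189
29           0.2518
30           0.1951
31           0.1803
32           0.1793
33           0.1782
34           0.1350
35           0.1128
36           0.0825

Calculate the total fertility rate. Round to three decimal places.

2.035

Sum of ASFRs = 0.2294 + 0.2720 + 0.2189 + 0.2518 + 0.1951 + 0.1803 + 0.1793 + 0.1782 + 0.1350 + 0.1128 + 0.0825 = 2.0353
TFR = 2.0353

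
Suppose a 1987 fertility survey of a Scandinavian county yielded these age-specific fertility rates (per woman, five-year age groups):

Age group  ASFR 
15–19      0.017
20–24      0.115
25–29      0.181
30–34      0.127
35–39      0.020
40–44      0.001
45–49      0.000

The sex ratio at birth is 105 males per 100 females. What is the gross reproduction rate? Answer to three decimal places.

Proportion female at birth = 100 / (100 + 105) = 0.48780.
Sum of ASFRs = 0.017 + 0.115 + 0.181 + 0.127 + 0.020 + 0.001 + 0.000 = 0.461
TFR = 5 × 0.461 = 2.305
GRR = 0.48780 × 2.305 = 1.12438

1.124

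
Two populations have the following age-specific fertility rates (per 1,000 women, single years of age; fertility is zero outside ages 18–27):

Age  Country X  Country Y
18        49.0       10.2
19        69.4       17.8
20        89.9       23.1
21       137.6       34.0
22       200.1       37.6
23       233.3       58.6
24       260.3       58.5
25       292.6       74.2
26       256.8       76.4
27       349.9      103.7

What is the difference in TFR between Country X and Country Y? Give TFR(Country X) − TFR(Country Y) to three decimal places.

Country X:
  Sum of ASFRs = 49.0 + 69.4 + 89.9 + 137.6 + 200.1 + 233.3 + 260.3 + 292.6 + 256.8 + 349.9 = 1938.9
  TFR = 1938.9 / 1000 = 1.9389
Country Y:
  Sum of ASFRs = 10.2 + 17.8 + 23.1 + 34.0 + 37.6 + 58.6 + 58.5 + 74.2 + 76.4 + 103.7 = 494.1
  TFR = 494.1 / 1000 = 0.4941
Difference = 1.9389 − 0.4941 = 1.4448

1.445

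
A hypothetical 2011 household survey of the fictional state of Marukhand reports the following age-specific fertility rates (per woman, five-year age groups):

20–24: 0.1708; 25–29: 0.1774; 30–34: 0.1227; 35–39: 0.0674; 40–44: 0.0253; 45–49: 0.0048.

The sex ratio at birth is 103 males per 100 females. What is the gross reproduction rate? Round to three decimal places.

1.400

Proportion female at birth = 100 / (100 + 103) = 0.49261.
Sum of ASFRs = 0.1708 + 0.1774 + 0.1227 + 0.0674 + 0.0253 + 0.0048 = 0.5684
TFR = 5 × 0.5684 = 2.842
GRR = 0.49261 × 2.842 = 1.40000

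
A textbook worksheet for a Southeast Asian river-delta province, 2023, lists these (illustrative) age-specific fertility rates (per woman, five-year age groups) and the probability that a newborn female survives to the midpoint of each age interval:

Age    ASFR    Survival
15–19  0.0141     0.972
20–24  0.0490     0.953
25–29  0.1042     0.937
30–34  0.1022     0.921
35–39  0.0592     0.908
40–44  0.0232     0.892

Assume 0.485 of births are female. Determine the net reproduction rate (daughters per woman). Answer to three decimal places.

Proportion female at birth = 0.485.
Each age group contributes 5 × ASFR × survival:
  15–19: 5 × 0.0141 × 0.972 = 0.06853
  20–24: 5 × 0.0490 × 0.953 = 0.23349
  25–29: 5 × 0.1042 × 0.937 = 0.48818
  30–34: 5 × 0.1022 × 0.921 = 0.47063
  35–39: 5 × 0.0592 × 0.908 = 0.26877
  40–44: 5 × 0.0232 × 0.892 = 0.10347
Sum = 1.63307
NRR = 0.485 × 1.63307 = 0.79204

0.792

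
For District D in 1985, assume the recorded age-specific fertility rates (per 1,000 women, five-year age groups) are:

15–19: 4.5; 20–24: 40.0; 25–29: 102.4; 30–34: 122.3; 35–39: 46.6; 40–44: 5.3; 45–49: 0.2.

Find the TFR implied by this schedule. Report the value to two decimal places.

Sum of ASFRs = 4.5 + 40.0 + 102.4 + 122.3 + 46.6 + 5.3 + 0.2 = 321.3
TFR = 5 × 321.3 / 1000 = 1.6065

1.61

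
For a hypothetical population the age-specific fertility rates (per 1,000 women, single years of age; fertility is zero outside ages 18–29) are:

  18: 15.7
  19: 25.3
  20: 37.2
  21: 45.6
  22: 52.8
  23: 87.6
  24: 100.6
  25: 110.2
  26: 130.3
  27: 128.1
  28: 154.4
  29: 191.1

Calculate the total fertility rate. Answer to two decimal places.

1.08

Sum of ASFRs = 15.7 + 25.3 + 37.2 + 45.6 + 52.8 + 87.6 + 100.6 + 110.2 + 130.3 + 128.1 + 154.4 + 191.1 = 1078.9
TFR = 1078.9 / 1000 = 1.0789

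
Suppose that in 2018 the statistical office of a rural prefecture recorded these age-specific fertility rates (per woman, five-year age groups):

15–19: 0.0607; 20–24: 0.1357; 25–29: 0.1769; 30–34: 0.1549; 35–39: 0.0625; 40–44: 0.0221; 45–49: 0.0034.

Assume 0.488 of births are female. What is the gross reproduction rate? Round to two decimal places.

Proportion female at birth = 0.488.
Sum of ASFRs = 0.0607 + 0.1357 + 0.1769 + 0.1549 + 0.0625 + 0.0221 + 0.0034 = 0.6162
TFR = 5 × 0.6162 = 3.081
GRR = 0.488 × 3.081 = 1.50353

1.50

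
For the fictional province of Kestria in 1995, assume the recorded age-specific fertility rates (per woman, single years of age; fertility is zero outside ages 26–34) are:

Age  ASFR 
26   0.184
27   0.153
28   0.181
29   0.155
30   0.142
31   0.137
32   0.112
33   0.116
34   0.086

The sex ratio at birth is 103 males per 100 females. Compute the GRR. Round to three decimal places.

Proportion female at birth = 100 / (100 + 103) = 0.49261.
Sum of ASFRs = 0.184 + 0.153 + 0.181 + 0.155 + 0.142 + 0.137 + 0.112 + 0.116 + 0.086 = 1.266
TFR = 1.266
GRR = 0.49261 × 1.266 = 0.62364

0.624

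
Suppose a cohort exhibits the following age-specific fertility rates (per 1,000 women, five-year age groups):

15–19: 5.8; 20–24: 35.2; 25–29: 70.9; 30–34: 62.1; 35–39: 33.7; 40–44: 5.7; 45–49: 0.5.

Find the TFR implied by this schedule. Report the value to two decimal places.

1.07

Sum of ASFRs = 5.8 + 35.2 + 70.9 + 62.1 + 33.7 + 5.7 + 0.5 = 213.9
TFR = 5 × 213.9 / 1000 = 1.0695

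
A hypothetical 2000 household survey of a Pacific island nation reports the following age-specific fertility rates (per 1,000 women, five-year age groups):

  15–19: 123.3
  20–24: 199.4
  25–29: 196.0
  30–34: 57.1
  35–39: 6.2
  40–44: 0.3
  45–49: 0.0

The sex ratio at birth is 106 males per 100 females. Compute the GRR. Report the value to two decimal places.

Proportion female at birth = 100 / (100 + 106) = 0.48544.
Sum of ASFRs = 123.3 + 199.4 + 196.0 + 57.1 + 6.2 + 0.3 + 0.0 = 582.3
TFR = 5 × 582.3 / 1000 = 2.9115
GRR = 0.48544 × 2.9115 = 1.41336

1.41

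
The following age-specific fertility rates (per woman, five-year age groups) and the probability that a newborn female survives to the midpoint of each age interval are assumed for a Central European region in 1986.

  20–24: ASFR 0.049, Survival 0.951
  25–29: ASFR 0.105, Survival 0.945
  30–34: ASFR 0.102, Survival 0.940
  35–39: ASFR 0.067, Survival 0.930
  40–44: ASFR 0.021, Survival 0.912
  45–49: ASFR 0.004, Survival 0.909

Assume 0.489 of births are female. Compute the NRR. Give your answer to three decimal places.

0.799

Proportion female at birth = 0.489.
Weighting each age-specific rate by interval width and survival:
  20–24: 5 × 0.049 × 0.951 = 0.23300
  25–29: 5 × 0.105 × 0.945 = 0.49613
  30–34: 5 × 0.102 × 0.940 = 0.47940
  35–39: 5 × 0.067 × 0.930 = 0.31155
  40–44: 5 × 0.021 × 0.912 = 0.09576
  45–49: 5 × 0.004 × 0.909 = 0.01818
Sum = 1.63402
NRR = 0.489 × 1.63402 = 0.79904
NRR < 1, so the cohort does not fully replace itself.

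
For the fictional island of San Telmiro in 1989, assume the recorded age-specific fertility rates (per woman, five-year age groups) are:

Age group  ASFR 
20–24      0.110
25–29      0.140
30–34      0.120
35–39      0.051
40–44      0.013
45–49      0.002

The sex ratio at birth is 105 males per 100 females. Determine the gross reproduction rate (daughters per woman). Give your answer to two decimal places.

Proportion female at birth = 100 / (100 + 105) = 0.48780.
Sum of ASFRs = 0.110 + 0.140 + 0.120 + 0.051 + 0.013 + 0.002 = 0.436
TFR = 5 × 0.436 = 2.18
GRR = 0.48780 × 2.18 = 1.06340

1.06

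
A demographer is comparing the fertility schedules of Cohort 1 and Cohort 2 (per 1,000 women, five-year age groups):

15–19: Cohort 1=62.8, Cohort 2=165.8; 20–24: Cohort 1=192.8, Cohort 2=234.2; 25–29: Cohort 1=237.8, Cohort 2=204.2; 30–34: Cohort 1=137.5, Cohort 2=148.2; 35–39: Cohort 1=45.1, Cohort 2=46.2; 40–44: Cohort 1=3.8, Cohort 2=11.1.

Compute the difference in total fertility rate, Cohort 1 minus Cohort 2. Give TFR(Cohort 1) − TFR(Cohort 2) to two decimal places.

-0.65

Cohort 1:
  Sum of ASFRs = 62.8 + 192.8 + 237.8 + 137.5 + 45.1 + 3.8 = 679.8
  TFR = 5 × 679.8 / 1000 = 3.399
Cohort 2:
  Sum of ASFRs = 165.8 + 234.2 + 204.2 + 148.2 + 46.2 + 11.1 = 809.7
  TFR = 5 × 809.7 / 1000 = 4.0485
Difference = 3.399 − 4.0485 = -0.6495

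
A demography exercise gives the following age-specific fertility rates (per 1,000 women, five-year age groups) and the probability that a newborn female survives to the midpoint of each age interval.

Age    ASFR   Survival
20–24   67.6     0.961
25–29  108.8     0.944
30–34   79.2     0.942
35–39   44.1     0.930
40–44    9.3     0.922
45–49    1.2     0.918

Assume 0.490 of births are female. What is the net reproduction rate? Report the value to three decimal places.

0.718

Proportion female at birth = 0.490.
Each age group contributes 5 × ASFR × survival:
  20–24: 5 × 67.6/1000 × 0.961 = 0.32482
  25–29: 5 × 108.8/1000 × 0.944 = 0.51354
  30–34: 5 × 79.2/1000 × 0.942 = 0.37303
  35–39: 5 × 44.1/1000 × 0.930 = 0.20507
  40–44: 5 × 9.3/1000 × 0.922 = 0.04287
  45–49: 5 × 1.2/1000 × 0.918 = 0.00551
Sum = 1.46484
NRR = 0.490 × 1.46484 = 0.71777
An NRR under 1 implies long-run decline under these rates.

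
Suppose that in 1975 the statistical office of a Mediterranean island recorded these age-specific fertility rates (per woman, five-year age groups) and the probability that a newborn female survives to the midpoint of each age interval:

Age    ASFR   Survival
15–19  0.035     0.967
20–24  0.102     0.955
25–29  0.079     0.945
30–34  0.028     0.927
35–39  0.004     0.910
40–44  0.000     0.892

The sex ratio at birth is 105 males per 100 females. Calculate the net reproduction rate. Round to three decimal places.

0.574

Proportion female at birth = 100 / (100 + 105) = 0.48780.
Weighting each age-specific rate by interval width and survival:
  15–19: 5 × 0.035 × 0.967 = 0.16923
  20–24: 5 × 0.102 × 0.955 = 0.48705
  25–29: 5 × 0.079 × 0.945 = 0.37328
  30–34: 5 × 0.028 × 0.927 = 0.12978
  35–39: 5 × 0.004 × 0.910 = 0.01820
  40–44: 5 × 0.000 × 0.892 = 0.00000
Sum = 1.17754
NRR = 0.48780 × 1.17754 = 0.57440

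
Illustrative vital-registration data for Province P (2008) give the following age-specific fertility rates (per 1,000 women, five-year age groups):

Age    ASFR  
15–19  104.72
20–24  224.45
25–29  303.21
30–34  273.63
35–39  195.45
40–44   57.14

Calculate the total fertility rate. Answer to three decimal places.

5.793

Sum of ASFRs = 104.72 + 224.45 + 303.21 + 273.63 + 195.45 + 57.14 = 1158.60
TFR = 5 × 1158.60 / 1000 = 5.793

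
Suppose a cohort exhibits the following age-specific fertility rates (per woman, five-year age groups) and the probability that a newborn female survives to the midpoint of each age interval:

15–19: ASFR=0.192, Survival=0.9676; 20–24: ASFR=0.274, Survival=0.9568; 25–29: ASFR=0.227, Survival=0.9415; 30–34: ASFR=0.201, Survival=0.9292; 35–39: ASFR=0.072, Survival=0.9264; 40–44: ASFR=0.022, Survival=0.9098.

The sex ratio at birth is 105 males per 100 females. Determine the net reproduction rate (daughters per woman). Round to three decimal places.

Proportion female at birth = 100 / (100 + 105) = 0.48780.
Each age group contributes 5 × ASFR × survival:
  15–19: 5 × 0.192 × 0.9676 = 0.92890
  20–24: 5 × 0.274 × 0.9568 = 1.31082
  25–29: 5 × 0.227 × 0.9415 = 1.06860
  30–34: 5 × 0.201 × 0.9292 = 0.93385
  35–39: 5 × 0.072 × 0.9264 = 0.33350
  40–44: 5 × 0.022 × 0.9098 = 0.10008
Sum = 4.67575
NRR = 0.48780 × 4.67575 = 2.28083
NRR > 1, so each generation more than replaces itself.

2.281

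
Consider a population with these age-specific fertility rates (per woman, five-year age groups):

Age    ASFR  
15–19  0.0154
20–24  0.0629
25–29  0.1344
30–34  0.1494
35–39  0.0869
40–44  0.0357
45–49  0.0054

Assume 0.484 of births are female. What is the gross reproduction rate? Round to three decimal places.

Proportion female at birth = 0.484.
Sum of ASFRs = 0.0154 + 0.0629 + 0.1344 + 0.1494 + 0.0869 + 0.0357 + 0.0054 = 0.4901
TFR = 5 × 0.4901 = 2.4505
GRR = 0.484 × 2.4505 = 1.18604

1.186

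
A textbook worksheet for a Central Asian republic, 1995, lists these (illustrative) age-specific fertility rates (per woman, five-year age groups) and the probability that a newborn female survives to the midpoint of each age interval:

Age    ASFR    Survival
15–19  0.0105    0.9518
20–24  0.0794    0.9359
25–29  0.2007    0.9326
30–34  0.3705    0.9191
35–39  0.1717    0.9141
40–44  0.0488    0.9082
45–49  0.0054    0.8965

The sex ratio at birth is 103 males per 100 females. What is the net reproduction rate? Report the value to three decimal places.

Proportion female at birth = 100 / (100 + 103) = 0.49261.
Each age group contributes 5 × ASFR × survival:
  15–19: 5 × 0.0105 × 0.9518 = 0.04997
  20–24: 5 × 0.0794 × 0.9359 = 0.37155
  25–29: 5 × 0.2007 × 0.9326 = 0.93586
  30–34: 5 × 0.3705 × 0.9191 = 1.70263
  35–39: 5 × 0.1717 × 0.9141 = 0.78475
  40–44: 5 × 0.0488 × 0.9082 = 0.22160
  45–49: 5 × 0.0054 × 0.8965 = 0.02421
Sum = 4.09057
NRR = 0.49261 × 4.09057 = 2.01506
An NRR exceeding 1 indicates intrinsic growth under these rates.

2.015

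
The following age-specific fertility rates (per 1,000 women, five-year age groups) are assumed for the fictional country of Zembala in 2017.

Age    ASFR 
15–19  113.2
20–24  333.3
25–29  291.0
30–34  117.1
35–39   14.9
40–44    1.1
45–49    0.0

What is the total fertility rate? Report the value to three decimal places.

Sum of ASFRs = 113.2 + 333.3 + 291.0 + 117.1 + 14.9 + 1.1 + 0.0 = 870.6
TFR = 5 × 870.6 / 1000 = 4.353

4.353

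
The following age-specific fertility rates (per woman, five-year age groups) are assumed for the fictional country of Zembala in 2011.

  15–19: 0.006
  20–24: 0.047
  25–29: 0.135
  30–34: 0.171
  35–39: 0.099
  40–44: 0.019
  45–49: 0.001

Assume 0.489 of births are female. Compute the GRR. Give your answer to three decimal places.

Proportion female at birth = 0.489.
Sum of ASFRs = 0.006 + 0.047 + 0.135 + 0.171 + 0.099 + 0.019 + 0.001 = 0.478
TFR = 5 × 0.478 = 2.39
GRR = 0.489 × 2.39 = 1.16871

1.169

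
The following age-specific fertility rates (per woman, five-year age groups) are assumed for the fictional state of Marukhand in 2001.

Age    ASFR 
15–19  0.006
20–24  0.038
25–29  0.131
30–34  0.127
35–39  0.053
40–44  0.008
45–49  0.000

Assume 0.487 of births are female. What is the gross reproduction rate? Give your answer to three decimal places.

Proportion female at birth = 0.487.
Sum of ASFRs = 0.006 + 0.038 + 0.131 + 0.127 + 0.053 + 0.008 + 0.000 = 0.363
TFR = 5 × 0.363 = 1.815
GRR = 0.487 × 1.815 = 0.88391

0.884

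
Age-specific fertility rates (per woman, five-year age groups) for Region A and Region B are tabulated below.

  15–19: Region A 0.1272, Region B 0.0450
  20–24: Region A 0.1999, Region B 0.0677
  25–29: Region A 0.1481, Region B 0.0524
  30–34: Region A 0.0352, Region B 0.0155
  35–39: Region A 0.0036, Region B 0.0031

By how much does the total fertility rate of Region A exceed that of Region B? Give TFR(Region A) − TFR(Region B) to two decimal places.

1.65

Region A:
  Sum of ASFRs = 0.1272 + 0.1999 + 0.1481 + 0.0352 + 0.0036 = 0.5140
  TFR = 5 × 0.5140 = 2.57
Region B:
  Sum of ASFRs = 0.0450 + 0.0677 + 0.0524 + 0.0155 + 0.0031 = 0.1837
  TFR = 5 × 0.1837 = 0.9185
Difference = 2.57 − 0.9185 = 1.6515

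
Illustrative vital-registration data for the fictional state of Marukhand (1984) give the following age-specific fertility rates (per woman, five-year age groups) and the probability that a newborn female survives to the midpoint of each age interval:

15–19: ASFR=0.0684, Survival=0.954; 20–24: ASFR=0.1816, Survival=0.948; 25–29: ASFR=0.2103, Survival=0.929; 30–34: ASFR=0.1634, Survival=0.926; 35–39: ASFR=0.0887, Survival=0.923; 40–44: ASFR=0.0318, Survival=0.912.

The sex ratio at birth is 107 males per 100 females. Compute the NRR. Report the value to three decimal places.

Proportion female at birth = 100 / (100 + 107) = 0.48309.
Survival-weighted fertility by age (5·fₓ·Sₓ):
  15–19: 5 × 0.0684 × 0.954 = 0.32627
  20–24: 5 × 0.1816 × 0.948 = 0.86078
  25–29: 5 × 0.2103 × 0.929 = 0.97684
  30–34: 5 × 0.1634 × 0.926 = 0.75654
  35–39: 5 × 0.0887 × 0.923 = 0.40935
  40–44: 5 × 0.0318 × 0.912 = 0.14501
Sum = 3.47479
NRR = 0.48309 × 3.47479 = 1.67864

1.679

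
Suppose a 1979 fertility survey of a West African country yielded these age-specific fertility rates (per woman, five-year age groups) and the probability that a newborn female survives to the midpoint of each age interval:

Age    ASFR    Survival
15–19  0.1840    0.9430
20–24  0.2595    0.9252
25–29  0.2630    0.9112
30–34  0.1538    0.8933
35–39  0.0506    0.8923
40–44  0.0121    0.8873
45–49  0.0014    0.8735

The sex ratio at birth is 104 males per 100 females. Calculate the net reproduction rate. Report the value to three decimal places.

2.078

Proportion female at birth = 100 / (100 + 104) = 0.49020.
Per-age-group product (5 × ASFR × survival probability):
  15–19: 5 × 0.1840 × 0.9430 = 0.86756
  20–24: 5 × 0.2595 × 0.9252 = 1.20045
  25–29: 5 × 0.2630 × 0.9112 = 1.19823
  30–34: 5 × 0.1538 × 0.8933 = 0.68695
  35–39: 5 × 0.0506 × 0.8923 = 0.22575
  40–44: 5 × 0.0121 × 0.8873 = 0.05368
  45–49: 5 × 0.0014 × 0.8735 = 0.00611
Sum = 4.23873
NRR = 0.49020 × 4.23873 = 2.07783
With NRR above 1 the population is above replacement fertility.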